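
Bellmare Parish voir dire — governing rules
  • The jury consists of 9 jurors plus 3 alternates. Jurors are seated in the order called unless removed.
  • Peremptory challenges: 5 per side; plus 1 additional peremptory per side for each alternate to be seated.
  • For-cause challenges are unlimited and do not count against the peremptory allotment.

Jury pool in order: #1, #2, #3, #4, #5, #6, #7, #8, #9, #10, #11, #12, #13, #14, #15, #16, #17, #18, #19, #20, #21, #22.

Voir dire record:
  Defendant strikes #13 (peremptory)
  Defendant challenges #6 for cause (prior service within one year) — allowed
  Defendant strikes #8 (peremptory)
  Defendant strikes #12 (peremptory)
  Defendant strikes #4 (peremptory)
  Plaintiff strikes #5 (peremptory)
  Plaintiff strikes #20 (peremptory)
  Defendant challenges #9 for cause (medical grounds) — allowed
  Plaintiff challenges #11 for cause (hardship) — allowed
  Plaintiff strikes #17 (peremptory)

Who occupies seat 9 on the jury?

Removed: #4, #5, #6, #8, #9, #11, #12, #13, #17, #20.
Seating in order: seats 1–9 → #1, #2, #3, #7, #10, #14, #15, #16, #18; alternates → #19, #21, #22.
So seat 9 is #18.

18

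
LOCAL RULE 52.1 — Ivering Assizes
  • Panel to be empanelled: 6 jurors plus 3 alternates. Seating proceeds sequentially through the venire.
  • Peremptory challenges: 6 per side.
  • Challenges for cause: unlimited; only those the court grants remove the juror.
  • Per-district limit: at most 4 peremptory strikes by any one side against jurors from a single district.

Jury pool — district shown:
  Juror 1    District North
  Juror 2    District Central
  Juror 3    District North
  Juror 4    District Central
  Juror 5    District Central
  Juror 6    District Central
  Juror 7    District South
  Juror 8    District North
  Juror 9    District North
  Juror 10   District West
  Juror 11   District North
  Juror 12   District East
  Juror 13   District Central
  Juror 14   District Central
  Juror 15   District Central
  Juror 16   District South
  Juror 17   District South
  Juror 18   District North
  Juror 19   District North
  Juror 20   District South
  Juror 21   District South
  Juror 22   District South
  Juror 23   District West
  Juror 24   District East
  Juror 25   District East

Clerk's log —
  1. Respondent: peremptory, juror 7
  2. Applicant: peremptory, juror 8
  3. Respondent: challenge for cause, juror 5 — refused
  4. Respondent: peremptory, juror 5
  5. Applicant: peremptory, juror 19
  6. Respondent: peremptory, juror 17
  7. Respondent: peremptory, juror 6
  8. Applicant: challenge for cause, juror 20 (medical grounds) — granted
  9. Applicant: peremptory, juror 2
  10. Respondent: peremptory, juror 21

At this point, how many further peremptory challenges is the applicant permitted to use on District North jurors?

2

Applicant peremptories so far: #8, #19, #2 — 3 of 6 used, 3 left overall.
Against District North: #8, #19 — 2 used; per-district cap 4 leaves 2.
Binding limit: min(3, 2) = 2.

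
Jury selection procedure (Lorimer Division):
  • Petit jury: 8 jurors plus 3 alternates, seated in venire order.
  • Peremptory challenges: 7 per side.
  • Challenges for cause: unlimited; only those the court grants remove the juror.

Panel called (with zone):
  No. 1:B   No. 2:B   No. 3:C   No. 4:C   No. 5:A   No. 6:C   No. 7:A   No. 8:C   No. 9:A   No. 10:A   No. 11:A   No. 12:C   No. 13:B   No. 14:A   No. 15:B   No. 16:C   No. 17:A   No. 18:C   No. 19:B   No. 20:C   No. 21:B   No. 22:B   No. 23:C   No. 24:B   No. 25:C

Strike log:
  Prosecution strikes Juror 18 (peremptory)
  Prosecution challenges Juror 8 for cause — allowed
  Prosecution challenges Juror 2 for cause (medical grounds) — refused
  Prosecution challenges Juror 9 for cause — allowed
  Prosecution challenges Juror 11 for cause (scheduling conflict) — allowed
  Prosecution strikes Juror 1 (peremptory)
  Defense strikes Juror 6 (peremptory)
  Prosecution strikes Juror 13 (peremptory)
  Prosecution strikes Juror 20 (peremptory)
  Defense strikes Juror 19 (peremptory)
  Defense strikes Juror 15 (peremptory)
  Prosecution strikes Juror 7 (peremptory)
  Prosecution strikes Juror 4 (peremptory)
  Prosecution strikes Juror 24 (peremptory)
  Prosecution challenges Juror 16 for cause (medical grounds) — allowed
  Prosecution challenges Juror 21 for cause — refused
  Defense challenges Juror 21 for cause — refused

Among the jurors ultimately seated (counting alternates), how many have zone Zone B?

Removed: #1, #4, #6, #7, #8, #9, #11, #13, #15, #16, #18, #19, #20, #24.
Seated (11 incl. alternates): #2, #3, #5, #10, #12, #14, #17, #21, #22, #23, #25.
Of those, in Zone B: #2, #21, #22 → 3.

3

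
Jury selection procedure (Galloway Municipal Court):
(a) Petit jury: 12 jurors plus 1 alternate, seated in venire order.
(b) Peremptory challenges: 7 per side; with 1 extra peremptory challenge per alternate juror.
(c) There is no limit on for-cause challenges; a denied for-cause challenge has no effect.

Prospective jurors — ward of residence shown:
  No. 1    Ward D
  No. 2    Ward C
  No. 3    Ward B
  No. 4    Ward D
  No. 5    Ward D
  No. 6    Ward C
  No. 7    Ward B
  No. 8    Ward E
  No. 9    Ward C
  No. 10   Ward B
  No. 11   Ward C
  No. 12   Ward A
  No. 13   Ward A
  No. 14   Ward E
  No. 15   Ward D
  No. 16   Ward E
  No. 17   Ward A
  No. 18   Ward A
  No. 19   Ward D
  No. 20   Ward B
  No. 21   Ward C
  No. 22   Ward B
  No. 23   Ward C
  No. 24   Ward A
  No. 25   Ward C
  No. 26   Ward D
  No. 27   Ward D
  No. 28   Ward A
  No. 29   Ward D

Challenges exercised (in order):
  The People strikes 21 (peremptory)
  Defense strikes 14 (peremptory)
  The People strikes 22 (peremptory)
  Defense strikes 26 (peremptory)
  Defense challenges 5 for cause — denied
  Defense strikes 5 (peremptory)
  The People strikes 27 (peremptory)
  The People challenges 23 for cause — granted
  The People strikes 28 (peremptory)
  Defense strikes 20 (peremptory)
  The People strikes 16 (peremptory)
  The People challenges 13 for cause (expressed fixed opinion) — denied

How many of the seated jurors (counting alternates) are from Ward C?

4

Removed: #5, #14, #16, #20, #21, #22, #23, #26, #27, #28.
Seated (13 incl. alternates): #1, #2, #3, #4, #6, #7, #8, #9, #10, #11, #12, #13, #15.
Of those, in Ward C: #2, #6, #9, #11 → 4.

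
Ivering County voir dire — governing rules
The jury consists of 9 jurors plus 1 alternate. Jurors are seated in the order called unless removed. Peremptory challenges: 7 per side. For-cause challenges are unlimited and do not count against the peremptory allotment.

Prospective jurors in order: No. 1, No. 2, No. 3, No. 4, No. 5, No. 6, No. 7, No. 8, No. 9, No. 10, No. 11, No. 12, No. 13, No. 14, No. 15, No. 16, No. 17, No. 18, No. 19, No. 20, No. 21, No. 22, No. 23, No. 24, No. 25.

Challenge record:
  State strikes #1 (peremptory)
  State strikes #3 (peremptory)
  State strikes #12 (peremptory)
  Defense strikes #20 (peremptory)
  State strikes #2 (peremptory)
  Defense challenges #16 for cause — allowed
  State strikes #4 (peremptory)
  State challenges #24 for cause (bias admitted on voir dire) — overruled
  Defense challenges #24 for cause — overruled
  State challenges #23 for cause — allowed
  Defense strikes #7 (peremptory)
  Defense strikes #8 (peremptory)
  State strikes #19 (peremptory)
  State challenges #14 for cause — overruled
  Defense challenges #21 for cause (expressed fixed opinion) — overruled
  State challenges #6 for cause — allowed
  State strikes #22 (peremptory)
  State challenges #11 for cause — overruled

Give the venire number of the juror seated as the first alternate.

Removed: #1, #2, #3, #4, #6, #7, #8, #12, #16, #19, #20, #22, #23. (#11, #14, #21, #24 stay — for-cause denied.)
Filling seats in venire order through position 10: #5, #9, #10, #11, #13, #14, #15, #17, #18, #21.
So alternate 1 is #21.

21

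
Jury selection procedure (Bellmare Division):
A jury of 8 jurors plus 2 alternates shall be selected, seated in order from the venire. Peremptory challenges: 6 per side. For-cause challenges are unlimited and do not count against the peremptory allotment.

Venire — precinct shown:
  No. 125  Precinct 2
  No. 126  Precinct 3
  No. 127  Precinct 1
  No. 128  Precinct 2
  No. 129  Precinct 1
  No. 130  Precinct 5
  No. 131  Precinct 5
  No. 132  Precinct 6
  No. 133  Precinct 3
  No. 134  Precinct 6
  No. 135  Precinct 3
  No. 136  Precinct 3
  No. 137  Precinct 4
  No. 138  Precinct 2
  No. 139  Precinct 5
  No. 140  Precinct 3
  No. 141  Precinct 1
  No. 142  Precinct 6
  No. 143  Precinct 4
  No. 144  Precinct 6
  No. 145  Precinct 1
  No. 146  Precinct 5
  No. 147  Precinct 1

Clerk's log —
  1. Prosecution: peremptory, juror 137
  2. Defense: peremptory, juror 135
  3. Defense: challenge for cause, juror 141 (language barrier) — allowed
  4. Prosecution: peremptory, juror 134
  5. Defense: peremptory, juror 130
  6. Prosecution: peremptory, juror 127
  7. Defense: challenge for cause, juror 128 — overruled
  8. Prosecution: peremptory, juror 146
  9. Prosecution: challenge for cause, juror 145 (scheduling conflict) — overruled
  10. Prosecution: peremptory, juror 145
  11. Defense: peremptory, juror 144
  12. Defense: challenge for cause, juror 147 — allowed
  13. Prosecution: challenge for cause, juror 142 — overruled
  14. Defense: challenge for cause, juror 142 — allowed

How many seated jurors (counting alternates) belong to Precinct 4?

0

Removed: #127, #130, #134, #135, #137, #141, #142, #144, #145, #146, #147.
Seated (10 incl. alternates): #125, #126, #128, #129, #131, #132, #133, #136, #138, #139.
None of those are in Precinct 4 → 0.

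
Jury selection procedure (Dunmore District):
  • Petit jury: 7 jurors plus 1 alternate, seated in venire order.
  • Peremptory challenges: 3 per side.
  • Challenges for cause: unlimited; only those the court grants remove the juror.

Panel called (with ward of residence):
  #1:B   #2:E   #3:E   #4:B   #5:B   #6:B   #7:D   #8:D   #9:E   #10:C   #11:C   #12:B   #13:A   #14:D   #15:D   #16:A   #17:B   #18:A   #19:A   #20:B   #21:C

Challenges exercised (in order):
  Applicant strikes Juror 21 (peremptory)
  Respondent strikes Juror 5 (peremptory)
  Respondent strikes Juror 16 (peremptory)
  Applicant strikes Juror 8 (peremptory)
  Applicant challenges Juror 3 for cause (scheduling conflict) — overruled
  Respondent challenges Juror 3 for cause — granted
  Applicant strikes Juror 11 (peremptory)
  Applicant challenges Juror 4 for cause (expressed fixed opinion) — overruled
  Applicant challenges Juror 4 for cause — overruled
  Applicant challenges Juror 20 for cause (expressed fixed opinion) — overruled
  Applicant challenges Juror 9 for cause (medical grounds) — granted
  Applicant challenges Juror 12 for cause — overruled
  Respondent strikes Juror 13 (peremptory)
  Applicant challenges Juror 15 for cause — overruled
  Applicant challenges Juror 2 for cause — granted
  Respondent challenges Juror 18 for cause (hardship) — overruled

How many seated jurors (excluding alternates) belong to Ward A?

0

Removed: #2, #3, #5, #8, #9, #11, #13, #16, #21.
Seated jurors 1–7: #1, #4, #6, #7, #10, #12, #14 (alternates #15 not counted).
None of those are in Ward A → 0.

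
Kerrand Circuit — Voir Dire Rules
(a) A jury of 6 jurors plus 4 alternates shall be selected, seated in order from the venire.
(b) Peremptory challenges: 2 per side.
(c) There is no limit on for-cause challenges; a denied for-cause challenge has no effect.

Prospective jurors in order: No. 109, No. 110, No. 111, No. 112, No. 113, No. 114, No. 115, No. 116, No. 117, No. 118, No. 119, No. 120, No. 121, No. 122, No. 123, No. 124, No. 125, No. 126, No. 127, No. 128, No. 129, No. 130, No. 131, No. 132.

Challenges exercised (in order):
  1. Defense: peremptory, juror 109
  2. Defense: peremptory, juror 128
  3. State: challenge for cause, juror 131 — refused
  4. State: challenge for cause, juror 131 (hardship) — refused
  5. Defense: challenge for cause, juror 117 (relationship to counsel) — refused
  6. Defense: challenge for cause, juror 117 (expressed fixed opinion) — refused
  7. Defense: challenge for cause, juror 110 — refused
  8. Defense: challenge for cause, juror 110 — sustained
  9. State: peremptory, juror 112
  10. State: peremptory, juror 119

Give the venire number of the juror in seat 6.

Removed: #109, #110, #112, #119, #128. (#117, #131 stay — for-cause denied.)
Seating in order: seats 1–6 → #111, #113, #114, #115, #116, #117; alternates → #118, #120, #121, #122.
So seat 6 is #117.

117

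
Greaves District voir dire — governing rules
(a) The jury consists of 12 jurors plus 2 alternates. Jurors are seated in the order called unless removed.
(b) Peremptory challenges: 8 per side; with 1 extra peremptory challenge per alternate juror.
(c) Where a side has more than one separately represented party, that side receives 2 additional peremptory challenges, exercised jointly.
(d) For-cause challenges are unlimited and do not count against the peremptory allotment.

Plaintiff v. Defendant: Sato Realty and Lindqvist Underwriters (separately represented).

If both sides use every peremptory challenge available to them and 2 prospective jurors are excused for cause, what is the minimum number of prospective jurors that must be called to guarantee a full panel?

Seats to fill: 12 + 2 alternates = 14.
Peremptories — Plaintiff: 8 + 1×2 = 10; Defendant: 8 + 1×2 + 2 = 12; total 22.
For-cause removals: 2.
Minimum venire: 14 + 22 + 2 = 38.

38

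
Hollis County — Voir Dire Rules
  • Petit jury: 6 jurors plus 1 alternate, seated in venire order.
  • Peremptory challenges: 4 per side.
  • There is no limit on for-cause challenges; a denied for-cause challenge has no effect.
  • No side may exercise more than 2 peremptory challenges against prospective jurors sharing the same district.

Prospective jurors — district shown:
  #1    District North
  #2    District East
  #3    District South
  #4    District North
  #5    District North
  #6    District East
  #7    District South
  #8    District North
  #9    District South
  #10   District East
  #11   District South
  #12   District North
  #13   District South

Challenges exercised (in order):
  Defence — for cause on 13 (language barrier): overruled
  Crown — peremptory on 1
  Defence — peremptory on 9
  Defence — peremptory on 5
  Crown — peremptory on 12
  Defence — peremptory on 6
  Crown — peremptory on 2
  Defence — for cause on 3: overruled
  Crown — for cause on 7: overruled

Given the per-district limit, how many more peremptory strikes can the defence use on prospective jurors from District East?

1

Defence peremptories so far: #9, #5, #6 — 3 of 4 used, 1 left overall.
Against District East: #6 — 1 used; per-district cap 2 leaves 1.
Binding limit: min(1, 1) = 1.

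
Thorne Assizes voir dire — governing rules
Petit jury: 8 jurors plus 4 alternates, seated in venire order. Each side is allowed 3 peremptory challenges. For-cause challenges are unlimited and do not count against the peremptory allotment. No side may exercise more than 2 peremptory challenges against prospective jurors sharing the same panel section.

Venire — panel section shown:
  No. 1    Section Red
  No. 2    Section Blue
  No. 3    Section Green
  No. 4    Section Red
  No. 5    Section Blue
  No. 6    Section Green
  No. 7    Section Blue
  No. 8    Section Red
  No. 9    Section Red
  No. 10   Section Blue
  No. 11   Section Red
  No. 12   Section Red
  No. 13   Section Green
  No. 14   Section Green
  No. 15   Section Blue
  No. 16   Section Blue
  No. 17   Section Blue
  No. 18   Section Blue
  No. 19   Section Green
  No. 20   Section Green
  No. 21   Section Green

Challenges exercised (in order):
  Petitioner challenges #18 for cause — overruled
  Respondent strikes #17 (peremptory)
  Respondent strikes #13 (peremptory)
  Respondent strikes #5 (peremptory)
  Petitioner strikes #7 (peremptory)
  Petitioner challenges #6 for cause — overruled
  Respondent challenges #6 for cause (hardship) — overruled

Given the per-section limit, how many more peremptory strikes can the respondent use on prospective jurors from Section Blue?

0

Respondent peremptories so far: #17, #13, #5 — 3 of 3 used, 0 left overall.
Against Section Blue: #17, #5 — 2 used; per-section cap 2 leaves 0.
Binding limit: min(0, 0) = 0.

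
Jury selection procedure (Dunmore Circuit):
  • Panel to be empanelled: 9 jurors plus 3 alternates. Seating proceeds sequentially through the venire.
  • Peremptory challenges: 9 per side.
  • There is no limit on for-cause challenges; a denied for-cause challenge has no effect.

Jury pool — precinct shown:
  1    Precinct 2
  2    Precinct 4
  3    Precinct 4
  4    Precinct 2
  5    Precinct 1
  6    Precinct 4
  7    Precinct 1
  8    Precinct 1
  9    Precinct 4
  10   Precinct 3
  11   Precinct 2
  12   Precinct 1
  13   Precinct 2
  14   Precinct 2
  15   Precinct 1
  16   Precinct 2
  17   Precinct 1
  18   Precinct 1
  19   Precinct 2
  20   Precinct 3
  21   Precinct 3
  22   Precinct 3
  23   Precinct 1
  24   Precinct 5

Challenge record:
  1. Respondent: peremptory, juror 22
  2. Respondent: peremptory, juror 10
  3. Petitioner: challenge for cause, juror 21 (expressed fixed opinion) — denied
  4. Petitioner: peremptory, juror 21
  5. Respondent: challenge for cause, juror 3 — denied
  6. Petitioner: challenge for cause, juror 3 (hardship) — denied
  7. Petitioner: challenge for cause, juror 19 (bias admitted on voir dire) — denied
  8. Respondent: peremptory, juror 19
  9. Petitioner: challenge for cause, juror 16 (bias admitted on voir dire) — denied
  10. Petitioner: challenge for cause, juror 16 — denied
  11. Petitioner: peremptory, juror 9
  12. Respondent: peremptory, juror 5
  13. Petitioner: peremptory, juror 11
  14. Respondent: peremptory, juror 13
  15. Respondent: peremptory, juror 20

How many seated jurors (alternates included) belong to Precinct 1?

5

Removed: #5, #9, #10, #11, #13, #19, #20, #21, #22.
Seated (12 incl. alternates): #1, #2, #3, #4, #6, #7, #8, #12, #14, #15, #16, #17.
Of those, in Precinct 1: #7, #8, #12, #15, #17 → 5.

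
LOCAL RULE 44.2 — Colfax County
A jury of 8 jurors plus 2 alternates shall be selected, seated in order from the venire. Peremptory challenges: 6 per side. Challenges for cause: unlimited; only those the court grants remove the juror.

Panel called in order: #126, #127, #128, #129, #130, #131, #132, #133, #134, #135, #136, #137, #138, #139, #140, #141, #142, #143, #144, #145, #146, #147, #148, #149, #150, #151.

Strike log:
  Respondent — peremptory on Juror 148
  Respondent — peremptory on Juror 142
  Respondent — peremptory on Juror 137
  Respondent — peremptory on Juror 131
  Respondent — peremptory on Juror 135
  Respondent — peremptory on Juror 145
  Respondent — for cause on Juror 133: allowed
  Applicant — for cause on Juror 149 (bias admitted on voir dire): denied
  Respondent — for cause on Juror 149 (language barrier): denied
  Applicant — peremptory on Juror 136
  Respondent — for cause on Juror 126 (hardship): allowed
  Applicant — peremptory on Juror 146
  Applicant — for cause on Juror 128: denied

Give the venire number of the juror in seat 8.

Removed: #126, #131, #133, #135, #136, #137, #142, #145, #146, #148. (#128, #149 stay — for-cause denied.)
Seating in order: seats 1–8 → #127, #128, #129, #130, #132, #134, #138, #139; alternates → #140, #141.
So seat 8 is #139.

139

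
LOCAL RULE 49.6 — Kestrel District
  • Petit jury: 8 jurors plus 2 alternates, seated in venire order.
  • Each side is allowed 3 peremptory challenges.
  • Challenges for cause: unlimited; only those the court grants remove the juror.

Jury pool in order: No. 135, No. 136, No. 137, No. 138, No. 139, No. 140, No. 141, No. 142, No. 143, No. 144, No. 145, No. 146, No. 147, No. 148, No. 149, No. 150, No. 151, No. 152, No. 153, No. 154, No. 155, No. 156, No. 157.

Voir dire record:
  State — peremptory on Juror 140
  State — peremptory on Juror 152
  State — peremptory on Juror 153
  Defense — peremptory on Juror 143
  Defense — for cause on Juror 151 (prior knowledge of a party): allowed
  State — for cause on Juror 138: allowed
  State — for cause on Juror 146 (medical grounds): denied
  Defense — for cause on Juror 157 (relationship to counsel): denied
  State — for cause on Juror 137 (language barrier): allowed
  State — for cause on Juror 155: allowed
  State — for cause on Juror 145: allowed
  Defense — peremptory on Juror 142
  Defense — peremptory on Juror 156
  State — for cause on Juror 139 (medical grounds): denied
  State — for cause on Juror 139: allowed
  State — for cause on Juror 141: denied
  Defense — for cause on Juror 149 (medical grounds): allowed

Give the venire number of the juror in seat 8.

150

Removed: #137, #138, #139, #140, #142, #143, #145, #149, #151, #152, #153, #155, #156. (#141, #146, #157 stay — for-cause denied.)
Seating in order: seats 1–8 → #135, #136, #141, #144, #146, #147, #148, #150; alternates → #154, #157.
So seat 8 is #150.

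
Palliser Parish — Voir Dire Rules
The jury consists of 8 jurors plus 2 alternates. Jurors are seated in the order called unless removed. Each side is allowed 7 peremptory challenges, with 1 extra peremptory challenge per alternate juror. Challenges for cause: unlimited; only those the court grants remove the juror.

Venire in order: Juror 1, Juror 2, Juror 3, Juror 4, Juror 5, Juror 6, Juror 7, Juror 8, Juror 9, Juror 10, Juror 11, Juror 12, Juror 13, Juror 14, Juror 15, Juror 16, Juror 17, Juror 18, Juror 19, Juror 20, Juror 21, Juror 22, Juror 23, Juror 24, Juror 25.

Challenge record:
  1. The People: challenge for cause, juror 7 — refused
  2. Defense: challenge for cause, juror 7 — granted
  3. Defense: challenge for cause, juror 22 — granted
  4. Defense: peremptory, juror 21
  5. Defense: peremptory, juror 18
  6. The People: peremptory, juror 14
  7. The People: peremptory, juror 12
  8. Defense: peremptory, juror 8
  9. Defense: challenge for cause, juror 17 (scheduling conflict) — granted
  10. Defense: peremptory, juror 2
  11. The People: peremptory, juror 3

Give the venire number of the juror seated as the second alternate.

16

Removed: #2, #3, #7, #8, #12, #14, #17, #18, #21, #22.
Seating in order: seats 1–8 → #1, #4, #5, #6, #9, #10, #11, #13; alternates → #15, #16.
So alternate 2 is #16.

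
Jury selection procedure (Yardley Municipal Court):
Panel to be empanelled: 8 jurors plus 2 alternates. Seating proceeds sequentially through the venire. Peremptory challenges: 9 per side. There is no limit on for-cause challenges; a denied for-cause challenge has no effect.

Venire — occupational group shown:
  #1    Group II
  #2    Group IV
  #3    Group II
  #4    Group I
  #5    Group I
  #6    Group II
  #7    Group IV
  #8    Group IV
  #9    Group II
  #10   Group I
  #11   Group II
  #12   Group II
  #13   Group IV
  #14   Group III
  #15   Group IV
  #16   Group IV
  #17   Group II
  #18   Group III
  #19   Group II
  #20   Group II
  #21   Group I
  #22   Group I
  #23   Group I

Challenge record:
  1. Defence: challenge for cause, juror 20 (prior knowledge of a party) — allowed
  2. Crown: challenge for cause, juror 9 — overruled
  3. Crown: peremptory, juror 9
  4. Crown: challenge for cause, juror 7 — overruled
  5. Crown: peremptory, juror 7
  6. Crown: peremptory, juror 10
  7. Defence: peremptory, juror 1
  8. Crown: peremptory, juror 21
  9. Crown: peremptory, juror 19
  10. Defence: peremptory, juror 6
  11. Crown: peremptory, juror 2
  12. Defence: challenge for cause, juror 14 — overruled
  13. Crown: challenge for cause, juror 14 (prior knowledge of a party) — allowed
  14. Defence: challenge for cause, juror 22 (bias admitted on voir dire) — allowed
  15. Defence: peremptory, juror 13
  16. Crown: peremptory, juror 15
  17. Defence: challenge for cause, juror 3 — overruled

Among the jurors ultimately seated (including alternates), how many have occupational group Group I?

Removed: #1, #2, #6, #7, #9, #10, #13, #14, #15, #19, #20, #21, #22.
Seated (10 incl. alternates): #3, #4, #5, #8, #11, #12, #16, #17, #18, #23.
Of those, in Group I: #4, #5, #23 → 3.

3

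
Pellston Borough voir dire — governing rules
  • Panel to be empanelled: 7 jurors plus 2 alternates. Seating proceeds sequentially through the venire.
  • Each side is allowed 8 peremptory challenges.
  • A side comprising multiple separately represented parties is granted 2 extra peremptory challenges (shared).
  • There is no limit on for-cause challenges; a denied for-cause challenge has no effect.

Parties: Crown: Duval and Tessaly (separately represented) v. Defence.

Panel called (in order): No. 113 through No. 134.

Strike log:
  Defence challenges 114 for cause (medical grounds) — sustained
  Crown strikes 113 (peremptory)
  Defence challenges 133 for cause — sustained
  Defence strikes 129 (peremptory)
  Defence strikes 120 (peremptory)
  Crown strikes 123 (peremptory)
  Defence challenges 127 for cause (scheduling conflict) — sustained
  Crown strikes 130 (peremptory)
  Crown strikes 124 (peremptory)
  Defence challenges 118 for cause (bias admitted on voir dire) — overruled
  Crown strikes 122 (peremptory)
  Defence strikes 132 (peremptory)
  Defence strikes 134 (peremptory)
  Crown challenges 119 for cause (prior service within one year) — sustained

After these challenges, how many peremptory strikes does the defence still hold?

Defence allotment: 8.
Defence peremptories used: #129, #120, #132, #134 — 4 (for-cause on #114, #133, #127, #118 don't count).
Remaining: 8 − 4 = 4.

4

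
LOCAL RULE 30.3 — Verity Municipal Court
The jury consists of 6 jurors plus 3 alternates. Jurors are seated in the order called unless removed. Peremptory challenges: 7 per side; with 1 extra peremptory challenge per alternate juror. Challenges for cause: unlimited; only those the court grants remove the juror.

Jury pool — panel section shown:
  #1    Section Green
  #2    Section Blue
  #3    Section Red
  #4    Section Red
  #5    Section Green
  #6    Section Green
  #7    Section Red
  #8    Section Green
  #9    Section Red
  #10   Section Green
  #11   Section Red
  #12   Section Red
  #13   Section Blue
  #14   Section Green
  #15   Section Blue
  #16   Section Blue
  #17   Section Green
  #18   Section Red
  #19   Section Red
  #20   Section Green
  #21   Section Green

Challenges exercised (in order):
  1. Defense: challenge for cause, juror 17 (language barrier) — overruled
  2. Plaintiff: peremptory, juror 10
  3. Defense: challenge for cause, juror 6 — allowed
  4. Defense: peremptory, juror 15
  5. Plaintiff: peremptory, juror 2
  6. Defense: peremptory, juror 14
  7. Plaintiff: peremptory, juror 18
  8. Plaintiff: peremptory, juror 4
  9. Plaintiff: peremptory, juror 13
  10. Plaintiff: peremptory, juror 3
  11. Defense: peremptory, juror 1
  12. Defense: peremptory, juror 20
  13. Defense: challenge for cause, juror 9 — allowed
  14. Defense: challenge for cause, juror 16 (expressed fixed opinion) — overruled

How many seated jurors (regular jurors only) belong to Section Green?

Removed: #1, #2, #3, #4, #6, #9, #10, #13, #14, #15, #18, #20.
Seated jurors 1–6: #5, #7, #8, #11, #12, #16 (alternates #17, #19, #21 not counted).
Of those, in Section Green: #5, #8 → 2.

2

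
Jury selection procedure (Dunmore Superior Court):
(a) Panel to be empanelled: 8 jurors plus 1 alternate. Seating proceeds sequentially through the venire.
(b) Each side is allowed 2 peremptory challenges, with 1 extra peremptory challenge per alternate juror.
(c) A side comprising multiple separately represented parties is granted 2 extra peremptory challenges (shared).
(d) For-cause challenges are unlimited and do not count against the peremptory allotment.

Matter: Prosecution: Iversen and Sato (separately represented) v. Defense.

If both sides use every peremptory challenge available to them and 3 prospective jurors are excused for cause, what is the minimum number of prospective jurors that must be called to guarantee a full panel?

20

Seats to fill: 8 + 1 alternates = 9.
Peremptories — Prosecution: 2 + 1×1 + 2 = 5; Defense: 2 + 1×1 = 3; total 8.
For-cause removals: 3.
Minimum venire: 9 + 8 + 3 = 20.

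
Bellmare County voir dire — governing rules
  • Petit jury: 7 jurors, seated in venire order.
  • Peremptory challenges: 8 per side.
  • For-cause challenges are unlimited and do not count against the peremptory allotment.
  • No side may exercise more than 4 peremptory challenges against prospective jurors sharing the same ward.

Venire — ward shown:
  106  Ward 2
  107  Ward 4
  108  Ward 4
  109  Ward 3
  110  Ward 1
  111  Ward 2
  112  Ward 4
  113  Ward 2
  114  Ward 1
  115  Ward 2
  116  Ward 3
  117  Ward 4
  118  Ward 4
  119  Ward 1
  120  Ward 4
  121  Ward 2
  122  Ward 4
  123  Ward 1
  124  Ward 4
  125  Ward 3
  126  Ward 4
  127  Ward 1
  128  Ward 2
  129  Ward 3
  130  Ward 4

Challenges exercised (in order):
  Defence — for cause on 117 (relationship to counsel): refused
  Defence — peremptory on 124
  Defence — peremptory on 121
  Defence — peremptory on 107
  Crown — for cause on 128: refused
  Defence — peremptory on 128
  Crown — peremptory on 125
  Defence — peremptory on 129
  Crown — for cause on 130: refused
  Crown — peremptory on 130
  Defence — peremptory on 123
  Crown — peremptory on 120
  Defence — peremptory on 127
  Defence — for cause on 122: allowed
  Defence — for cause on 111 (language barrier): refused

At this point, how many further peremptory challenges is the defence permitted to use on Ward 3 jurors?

Defence peremptories so far: #124, #121, #107, #128, #129, #123, #127 — 7 of 8 used, 1 left overall.
Against Ward 3: #129 — 1 used; per-ward cap 4 leaves 3.
Binding limit: min(1, 3) = 1.

1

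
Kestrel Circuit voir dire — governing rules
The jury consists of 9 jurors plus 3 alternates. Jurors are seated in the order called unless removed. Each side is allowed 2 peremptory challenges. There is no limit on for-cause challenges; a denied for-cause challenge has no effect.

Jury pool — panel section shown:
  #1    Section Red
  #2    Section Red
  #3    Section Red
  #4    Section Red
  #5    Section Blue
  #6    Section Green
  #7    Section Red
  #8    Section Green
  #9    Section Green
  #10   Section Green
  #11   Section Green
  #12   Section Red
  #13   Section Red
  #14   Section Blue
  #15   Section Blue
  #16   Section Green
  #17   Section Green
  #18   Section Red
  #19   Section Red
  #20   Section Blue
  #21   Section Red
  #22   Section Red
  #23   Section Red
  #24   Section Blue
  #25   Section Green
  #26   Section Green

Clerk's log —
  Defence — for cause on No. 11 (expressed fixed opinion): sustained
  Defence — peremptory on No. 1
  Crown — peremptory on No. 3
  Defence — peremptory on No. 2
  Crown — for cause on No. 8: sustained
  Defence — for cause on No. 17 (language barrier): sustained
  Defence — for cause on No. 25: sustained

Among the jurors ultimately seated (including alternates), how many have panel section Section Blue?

Removed: #1, #2, #3, #8, #11, #17, #25.
Seated (12 incl. alternates): #4, #5, #6, #7, #9, #10, #12, #13, #14, #15, #16, #18.
Of those, in Section Blue: #5, #14, #15 → 3.

3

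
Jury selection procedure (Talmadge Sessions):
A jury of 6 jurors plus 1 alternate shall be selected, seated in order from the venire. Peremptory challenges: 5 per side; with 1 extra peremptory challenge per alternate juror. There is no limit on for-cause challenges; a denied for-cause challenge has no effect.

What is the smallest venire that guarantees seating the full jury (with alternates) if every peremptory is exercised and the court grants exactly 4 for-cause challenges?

Seats to fill: 6 + 1 alternates = 7.
Peremptories: 5 + 1×1 = 6 per side × 2 sides = 12.
For-cause removals: 4.
Minimum venire: 7 + 12 + 4 = 23.

23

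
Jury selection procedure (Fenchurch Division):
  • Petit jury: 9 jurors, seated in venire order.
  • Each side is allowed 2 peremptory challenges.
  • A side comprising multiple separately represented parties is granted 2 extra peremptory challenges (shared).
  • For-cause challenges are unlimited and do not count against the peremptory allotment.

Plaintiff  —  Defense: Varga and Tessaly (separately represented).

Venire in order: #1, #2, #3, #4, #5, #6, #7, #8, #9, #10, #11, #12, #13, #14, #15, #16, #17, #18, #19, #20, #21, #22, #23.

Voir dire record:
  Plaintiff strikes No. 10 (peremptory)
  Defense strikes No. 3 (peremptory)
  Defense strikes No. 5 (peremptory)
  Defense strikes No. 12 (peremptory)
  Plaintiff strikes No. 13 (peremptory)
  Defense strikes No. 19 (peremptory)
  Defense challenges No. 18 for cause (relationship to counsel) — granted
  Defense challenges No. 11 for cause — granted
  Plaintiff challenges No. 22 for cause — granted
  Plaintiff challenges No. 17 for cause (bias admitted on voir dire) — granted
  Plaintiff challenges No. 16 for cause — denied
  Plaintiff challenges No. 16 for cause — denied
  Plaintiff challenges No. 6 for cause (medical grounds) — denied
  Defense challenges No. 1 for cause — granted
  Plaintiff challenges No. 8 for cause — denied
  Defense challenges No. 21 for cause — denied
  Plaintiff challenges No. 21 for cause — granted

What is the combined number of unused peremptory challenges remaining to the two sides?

0

Plaintiff allotment: 2. Defense allotment: 2 base + 2 multi-party = 4.
Plaintiff peremptories used: #10, #13 — 2 (for-cause on #22, #17, #16, #16, #6, #8, #21 don't count).
Defense peremptories used: #3, #5, #12, #19 — 4 (for-cause on #18, #11, #1, #21 don't count).
Remaining: (2 − 2) + (4 − 4) = 0.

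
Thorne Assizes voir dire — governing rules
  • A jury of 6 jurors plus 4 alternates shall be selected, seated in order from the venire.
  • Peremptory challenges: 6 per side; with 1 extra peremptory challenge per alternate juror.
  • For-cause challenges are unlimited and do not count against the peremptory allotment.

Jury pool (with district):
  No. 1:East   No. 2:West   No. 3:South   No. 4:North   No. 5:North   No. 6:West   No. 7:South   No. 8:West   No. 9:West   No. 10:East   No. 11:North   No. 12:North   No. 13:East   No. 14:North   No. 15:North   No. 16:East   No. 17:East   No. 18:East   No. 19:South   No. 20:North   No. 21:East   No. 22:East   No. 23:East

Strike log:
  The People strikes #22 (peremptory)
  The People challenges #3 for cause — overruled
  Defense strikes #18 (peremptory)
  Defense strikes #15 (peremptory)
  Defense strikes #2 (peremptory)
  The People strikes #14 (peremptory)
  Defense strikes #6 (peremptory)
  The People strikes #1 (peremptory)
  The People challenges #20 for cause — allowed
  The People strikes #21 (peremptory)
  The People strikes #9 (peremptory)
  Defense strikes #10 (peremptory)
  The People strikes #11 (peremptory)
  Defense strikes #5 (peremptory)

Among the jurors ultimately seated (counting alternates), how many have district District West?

1

Removed: #1, #2, #5, #6, #9, #10, #11, #14, #15, #18, #20, #21, #22.
Seated (10 incl. alternates): #3, #4, #7, #8, #12, #13, #16, #17, #19, #23.
Of those, in District West: #8 → 1.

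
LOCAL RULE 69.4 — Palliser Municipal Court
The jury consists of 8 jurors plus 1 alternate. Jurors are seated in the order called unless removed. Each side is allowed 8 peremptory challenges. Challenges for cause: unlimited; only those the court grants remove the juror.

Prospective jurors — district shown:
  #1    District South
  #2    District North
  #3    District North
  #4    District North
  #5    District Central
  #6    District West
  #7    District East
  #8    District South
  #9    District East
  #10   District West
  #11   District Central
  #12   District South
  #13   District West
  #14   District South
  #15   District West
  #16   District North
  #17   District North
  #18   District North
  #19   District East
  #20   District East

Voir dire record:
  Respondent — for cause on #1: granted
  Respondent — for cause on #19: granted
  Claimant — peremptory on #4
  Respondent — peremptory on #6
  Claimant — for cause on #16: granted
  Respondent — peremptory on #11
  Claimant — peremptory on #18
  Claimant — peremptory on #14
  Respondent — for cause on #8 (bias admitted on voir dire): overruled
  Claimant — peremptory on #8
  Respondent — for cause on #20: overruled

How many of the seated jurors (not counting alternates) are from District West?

2

Removed: #1, #4, #6, #8, #11, #14, #16, #18, #19.
Seated jurors 1–8: #2, #3, #5, #7, #9, #10, #12, #13 (alternates #15 not counted).
Of those, in District West: #10, #13 → 2.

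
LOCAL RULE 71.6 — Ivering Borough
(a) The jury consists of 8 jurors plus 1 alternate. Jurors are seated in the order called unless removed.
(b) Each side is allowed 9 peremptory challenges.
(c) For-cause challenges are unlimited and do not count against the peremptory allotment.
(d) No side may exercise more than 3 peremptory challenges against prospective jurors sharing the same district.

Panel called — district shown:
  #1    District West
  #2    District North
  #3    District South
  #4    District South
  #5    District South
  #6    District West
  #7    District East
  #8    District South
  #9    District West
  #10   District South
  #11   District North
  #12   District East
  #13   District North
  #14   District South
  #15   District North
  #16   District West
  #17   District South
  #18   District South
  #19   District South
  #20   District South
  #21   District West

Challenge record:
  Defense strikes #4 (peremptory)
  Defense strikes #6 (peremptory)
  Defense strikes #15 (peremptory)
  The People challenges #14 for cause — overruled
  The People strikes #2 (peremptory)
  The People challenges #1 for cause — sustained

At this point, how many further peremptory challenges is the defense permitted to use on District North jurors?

2

Defense peremptories so far: #4, #6, #15 — 3 of 9 used, 6 left overall.
Against District North: #15 — 1 used; per-district cap 3 leaves 2.
Binding limit: min(6, 2) = 2.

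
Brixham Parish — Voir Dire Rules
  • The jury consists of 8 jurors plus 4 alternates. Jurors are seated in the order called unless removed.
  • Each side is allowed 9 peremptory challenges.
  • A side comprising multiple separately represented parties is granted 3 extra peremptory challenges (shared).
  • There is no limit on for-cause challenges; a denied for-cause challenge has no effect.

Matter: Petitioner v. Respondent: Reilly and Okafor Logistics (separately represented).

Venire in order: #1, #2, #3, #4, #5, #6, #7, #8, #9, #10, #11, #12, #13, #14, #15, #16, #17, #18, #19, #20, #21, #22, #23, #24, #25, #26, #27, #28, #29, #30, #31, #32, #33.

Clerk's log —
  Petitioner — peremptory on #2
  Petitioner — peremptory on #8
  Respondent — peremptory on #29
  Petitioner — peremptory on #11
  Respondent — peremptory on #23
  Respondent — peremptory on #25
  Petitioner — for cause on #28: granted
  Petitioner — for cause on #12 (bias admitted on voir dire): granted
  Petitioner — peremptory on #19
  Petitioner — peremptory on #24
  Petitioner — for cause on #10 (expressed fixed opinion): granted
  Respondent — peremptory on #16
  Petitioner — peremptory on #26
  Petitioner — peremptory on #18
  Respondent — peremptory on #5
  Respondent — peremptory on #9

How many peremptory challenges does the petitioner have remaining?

2

Petitioner allotment: 9.
Petitioner peremptories used: #2, #8, #11, #19, #24, #26, #18 — 7 (for-cause on #28, #12, #10 don't count).
Remaining: 9 − 7 = 2.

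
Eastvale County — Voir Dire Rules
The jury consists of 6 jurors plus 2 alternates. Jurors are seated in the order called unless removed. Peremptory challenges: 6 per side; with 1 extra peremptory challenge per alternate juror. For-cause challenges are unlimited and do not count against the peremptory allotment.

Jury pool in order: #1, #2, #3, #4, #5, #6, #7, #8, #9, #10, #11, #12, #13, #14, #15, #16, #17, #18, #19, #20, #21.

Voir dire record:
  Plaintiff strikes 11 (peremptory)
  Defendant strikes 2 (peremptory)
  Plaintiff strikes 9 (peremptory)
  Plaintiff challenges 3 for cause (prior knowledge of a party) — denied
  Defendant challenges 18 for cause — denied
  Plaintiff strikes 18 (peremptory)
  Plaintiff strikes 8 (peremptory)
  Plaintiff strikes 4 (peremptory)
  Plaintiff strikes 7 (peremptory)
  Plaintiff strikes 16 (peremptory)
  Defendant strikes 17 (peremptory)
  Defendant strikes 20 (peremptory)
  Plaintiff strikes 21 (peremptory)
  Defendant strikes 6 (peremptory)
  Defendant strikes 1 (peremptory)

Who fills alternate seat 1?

15

Removed: #1, #2, #4, #6, #7, #8, #9, #11, #16, #17, #18, #20, #21. (#3 stays — for-cause denied.)
Seating in order: seats 1–6 → #3, #5, #10, #12, #13, #14; alternates → #15, #19.
So alternate 1 is #15.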